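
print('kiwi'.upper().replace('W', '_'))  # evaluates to KI_I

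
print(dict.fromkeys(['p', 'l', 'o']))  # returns {'p': None, 'l': None, 'o': None}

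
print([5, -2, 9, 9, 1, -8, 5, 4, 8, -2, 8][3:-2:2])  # [9, -8, 4]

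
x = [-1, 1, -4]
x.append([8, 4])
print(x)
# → [-1, 1, -4, [8, 4]]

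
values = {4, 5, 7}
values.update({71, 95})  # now {4, 5, 7, 71, 95}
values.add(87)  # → {4, 5, 7, 71, 87, 95}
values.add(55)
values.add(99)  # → {4, 5, 7, 55, 71, 87, 95, 99}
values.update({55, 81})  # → {4, 5, 7, 55, 71, 81, 87, 95, 99}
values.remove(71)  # {4, 5, 7, 55, 81, 87, 95, 99}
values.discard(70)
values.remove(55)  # {4, 5, 7, 81, 87, 95, 99}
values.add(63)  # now {4, 5, 7, 63, 81, 87, 95, 99}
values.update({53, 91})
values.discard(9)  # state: {4, 5, 7, 53, 63, 81, 87, 91, 95, 99}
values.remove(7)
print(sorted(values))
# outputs [4, 5, 53, 63, 81, 87, 91, 95, 99]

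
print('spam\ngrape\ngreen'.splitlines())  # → ['spam', 'grape', 'green']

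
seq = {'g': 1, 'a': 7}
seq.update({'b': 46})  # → {'g': 1, 'a': 7, 'b': 46}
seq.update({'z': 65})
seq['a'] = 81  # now {'g': 1, 'a': 81, 'b': 46, 'z': 65}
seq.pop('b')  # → 46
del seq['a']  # {'g': 1, 'z': 65}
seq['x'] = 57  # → {'g': 1, 'z': 65, 'x': 57}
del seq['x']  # {'g': 1, 'z': 65}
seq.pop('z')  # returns 65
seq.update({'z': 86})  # {'g': 1, 'z': 86}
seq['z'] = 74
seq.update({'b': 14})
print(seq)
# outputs {'g': 1, 'z': 74, 'b': 14}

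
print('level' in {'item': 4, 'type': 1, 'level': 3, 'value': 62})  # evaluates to True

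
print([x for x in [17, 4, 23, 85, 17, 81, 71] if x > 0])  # [17, 4, 23, 85, 17, 81, 71]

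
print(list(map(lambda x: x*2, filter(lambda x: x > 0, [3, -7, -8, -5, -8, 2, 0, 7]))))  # [6, 4, 14]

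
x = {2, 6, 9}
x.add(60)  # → {2, 6, 9, 60}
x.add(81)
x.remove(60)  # {2, 6, 9, 81}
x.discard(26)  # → {2, 6, 9, 81}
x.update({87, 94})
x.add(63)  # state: {2, 6, 9, 63, 81, 87, 94}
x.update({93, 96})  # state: {2, 6, 9, 63, 81, 87, 93, 94, 96}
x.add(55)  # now {2, 6, 9, 55, 63, 81, 87, 93, 94, 96}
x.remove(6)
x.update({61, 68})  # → {2, 9, 55, 61, 63, 68, 81, 87, 93, 94, 96}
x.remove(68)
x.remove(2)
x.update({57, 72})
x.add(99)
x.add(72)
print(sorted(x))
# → [9, 55, 57, 61, 63, 72, 81, 87, 93, 94, 96, 99]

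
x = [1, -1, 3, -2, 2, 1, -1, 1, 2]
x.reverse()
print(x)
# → [2, 1, -1, 1, 2, -2, 3, -1, 1]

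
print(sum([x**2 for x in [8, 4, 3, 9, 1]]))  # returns 171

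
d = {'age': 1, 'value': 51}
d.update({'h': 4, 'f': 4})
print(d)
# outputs {'age': 1, 'value': 51, 'h': 4, 'f': 4}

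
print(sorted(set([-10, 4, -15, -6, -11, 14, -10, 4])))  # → [-15, -11, -10, -6, 4, 14]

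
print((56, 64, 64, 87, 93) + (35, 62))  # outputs (56, 64, 64, 87, 93, 35, 62)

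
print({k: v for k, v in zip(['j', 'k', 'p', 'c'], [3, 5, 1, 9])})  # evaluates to {'j': 3, 'k': 5, 'p': 1, 'c': 9}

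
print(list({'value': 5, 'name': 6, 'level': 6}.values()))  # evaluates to [5, 6, 6]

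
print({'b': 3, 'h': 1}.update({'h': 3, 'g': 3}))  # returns None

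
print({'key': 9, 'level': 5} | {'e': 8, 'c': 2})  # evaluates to {'key': 9, 'level': 5, 'e': 8, 'c': 2}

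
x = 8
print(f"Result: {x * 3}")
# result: Result: 24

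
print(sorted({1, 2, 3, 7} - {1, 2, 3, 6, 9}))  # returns [7]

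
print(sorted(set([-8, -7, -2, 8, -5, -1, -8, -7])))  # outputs [-8, -7, -5, -2, -1, 8]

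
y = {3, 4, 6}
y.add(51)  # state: {3, 4, 6, 51}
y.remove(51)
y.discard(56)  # {3, 4, 6}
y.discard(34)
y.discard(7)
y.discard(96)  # {3, 4, 6}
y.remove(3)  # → {4, 6}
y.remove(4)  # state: {6}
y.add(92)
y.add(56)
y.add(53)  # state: {6, 53, 56, 92}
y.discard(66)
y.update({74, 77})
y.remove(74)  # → {6, 53, 56, 77, 92}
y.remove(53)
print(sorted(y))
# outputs [6, 56, 77, 92]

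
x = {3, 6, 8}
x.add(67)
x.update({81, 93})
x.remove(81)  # {3, 6, 8, 67, 93}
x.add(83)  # {3, 6, 8, 67, 83, 93}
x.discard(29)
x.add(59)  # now {3, 6, 8, 59, 67, 83, 93}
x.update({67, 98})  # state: {3, 6, 8, 59, 67, 83, 93, 98}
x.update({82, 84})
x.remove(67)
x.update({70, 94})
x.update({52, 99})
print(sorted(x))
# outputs [3, 6, 8, 52, 59, 70, 82, 83, 84, 93, 94, 98, 99]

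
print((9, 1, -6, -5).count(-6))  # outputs 1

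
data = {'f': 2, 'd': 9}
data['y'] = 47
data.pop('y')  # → 47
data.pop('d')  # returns 9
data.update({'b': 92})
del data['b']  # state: {'f': 2}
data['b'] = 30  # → {'f': 2, 'b': 30}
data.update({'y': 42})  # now {'f': 2, 'b': 30, 'y': 42}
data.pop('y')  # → 42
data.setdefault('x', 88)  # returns 88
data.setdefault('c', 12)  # 12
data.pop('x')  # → 88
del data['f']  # {'b': 30, 'c': 12}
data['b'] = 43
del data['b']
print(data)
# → {'c': 12}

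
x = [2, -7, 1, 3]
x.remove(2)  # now [-7, 1, 3]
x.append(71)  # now [-7, 1, 3, 71]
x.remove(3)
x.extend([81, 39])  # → [-7, 1, 71, 81, 39]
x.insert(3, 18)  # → [-7, 1, 71, 18, 81, 39]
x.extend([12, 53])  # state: [-7, 1, 71, 18, 81, 39, 12, 53]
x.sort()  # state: [-7, 1, 12, 18, 39, 53, 71, 81]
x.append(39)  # [-7, 1, 12, 18, 39, 53, 71, 81, 39]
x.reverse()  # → [39, 81, 71, 53, 39, 18, 12, 1, -7]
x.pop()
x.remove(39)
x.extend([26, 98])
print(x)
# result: [81, 71, 53, 39, 18, 12, 1, 26, 98]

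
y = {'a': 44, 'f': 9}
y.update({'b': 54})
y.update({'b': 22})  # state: {'a': 44, 'f': 9, 'b': 22}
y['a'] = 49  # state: {'a': 49, 'f': 9, 'b': 22}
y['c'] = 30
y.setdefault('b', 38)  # 22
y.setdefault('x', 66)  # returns 66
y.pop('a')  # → 49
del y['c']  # {'f': 9, 'b': 22, 'x': 66}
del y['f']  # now {'b': 22, 'x': 66}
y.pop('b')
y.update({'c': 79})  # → {'x': 66, 'c': 79}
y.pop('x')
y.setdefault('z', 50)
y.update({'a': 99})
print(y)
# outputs {'c': 79, 'z': 50, 'a': 99}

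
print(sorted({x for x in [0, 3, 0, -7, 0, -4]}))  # [-7, -4, 0, 3]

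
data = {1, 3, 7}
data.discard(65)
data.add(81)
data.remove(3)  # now {1, 7, 81}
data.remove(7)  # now {1, 81}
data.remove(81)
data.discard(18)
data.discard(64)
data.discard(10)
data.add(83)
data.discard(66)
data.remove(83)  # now {1}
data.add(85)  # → {1, 85}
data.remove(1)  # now {85}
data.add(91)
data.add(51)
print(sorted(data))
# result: [51, 85, 91]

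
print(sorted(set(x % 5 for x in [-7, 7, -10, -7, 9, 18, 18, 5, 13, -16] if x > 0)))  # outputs [0, 2, 3, 4]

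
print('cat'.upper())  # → CAT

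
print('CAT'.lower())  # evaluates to cat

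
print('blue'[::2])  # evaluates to bu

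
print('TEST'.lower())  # test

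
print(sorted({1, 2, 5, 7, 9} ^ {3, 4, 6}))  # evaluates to [1, 2, 3, 4, 5, 6, 7, 9]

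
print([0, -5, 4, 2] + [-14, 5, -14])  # [0, -5, 4, 2, -14, 5, -14]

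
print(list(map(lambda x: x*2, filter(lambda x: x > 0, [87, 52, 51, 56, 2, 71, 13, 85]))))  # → [174, 104, 102, 112, 4, 142, 26, 170]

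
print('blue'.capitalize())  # Blue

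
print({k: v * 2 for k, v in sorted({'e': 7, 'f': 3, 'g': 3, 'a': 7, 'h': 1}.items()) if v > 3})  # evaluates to {'a': 14, 'e': 14}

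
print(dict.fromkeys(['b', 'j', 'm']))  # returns {'b': None, 'j': None, 'm': None}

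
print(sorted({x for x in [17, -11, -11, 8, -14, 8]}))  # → [-14, -11, 8, 17]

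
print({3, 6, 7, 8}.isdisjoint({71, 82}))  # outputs True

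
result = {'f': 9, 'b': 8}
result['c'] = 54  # {'f': 9, 'b': 8, 'c': 54}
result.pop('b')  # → 8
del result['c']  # {'f': 9}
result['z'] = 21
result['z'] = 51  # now {'f': 9, 'z': 51}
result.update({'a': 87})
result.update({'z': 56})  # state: {'f': 9, 'z': 56, 'a': 87}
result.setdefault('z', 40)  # 56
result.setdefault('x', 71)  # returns 71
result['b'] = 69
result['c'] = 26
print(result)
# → {'f': 9, 'z': 56, 'a': 87, 'x': 71, 'b': 69, 'c': 26}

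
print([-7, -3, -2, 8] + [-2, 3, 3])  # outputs [-7, -3, -2, 8, -2, 3, 3]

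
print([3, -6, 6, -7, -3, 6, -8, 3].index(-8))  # 6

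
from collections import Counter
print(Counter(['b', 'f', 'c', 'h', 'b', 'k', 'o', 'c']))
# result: Counter({'b': 2, 'c': 2, 'f': 1, 'h': 1, 'k': 1, 'o': 1})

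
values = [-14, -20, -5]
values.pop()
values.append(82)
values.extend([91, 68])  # [-14, -20, 82, 91, 68]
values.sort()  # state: [-20, -14, 68, 82, 91]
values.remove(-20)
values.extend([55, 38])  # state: [-14, 68, 82, 91, 55, 38]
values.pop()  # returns 38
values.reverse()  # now [55, 91, 82, 68, -14]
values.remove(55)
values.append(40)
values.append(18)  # [91, 82, 68, -14, 40, 18]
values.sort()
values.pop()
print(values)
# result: [-14, 18, 40, 68, 82]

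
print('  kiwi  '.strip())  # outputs kiwi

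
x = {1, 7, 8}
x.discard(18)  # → {1, 7, 8}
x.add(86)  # {1, 7, 8, 86}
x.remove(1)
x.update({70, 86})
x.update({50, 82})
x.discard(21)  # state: {7, 8, 50, 70, 82, 86}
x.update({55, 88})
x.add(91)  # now {7, 8, 50, 55, 70, 82, 86, 88, 91}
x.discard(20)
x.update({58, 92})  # {7, 8, 50, 55, 58, 70, 82, 86, 88, 91, 92}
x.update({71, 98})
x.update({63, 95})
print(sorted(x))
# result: [7, 8, 50, 55, 58, 63, 70, 71, 82, 86, 88, 91, 92, 95, 98]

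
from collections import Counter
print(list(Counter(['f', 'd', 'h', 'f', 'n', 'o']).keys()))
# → ['f', 'd', 'h', 'n', 'o']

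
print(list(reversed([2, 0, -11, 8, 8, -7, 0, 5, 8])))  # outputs [8, 5, 0, -7, 8, 8, -11, 0, 2]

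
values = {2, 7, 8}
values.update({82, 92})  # {2, 7, 8, 82, 92}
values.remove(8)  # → {2, 7, 82, 92}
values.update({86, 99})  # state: {2, 7, 82, 86, 92, 99}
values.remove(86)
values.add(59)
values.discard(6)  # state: {2, 7, 59, 82, 92, 99}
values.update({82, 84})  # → {2, 7, 59, 82, 84, 92, 99}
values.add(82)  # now {2, 7, 59, 82, 84, 92, 99}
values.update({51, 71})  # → {2, 7, 51, 59, 71, 82, 84, 92, 99}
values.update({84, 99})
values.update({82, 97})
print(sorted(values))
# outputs [2, 7, 51, 59, 71, 82, 84, 92, 97, 99]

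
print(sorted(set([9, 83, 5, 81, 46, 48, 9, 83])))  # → [5, 9, 46, 48, 81, 83]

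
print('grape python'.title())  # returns Grape Python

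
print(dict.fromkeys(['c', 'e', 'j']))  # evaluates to {'c': None, 'e': None, 'j': None}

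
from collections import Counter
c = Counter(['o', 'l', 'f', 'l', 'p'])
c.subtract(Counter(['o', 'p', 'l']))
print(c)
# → Counter({'l': 1, 'f': 1, 'o': 0, 'p': 0})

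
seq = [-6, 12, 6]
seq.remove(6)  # [-6, 12]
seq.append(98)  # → [-6, 12, 98]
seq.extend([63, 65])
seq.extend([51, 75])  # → [-6, 12, 98, 63, 65, 51, 75]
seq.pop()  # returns 75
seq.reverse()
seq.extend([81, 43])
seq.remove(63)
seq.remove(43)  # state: [51, 65, 98, 12, -6, 81]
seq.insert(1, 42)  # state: [51, 42, 65, 98, 12, -6, 81]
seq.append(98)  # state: [51, 42, 65, 98, 12, -6, 81, 98]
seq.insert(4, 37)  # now [51, 42, 65, 98, 37, 12, -6, 81, 98]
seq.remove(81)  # [51, 42, 65, 98, 37, 12, -6, 98]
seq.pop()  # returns 98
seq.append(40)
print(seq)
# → [51, 42, 65, 98, 37, 12, -6, 40]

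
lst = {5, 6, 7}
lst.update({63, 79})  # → {5, 6, 7, 63, 79}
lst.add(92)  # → {5, 6, 7, 63, 79, 92}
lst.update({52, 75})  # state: {5, 6, 7, 52, 63, 75, 79, 92}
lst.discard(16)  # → {5, 6, 7, 52, 63, 75, 79, 92}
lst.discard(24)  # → {5, 6, 7, 52, 63, 75, 79, 92}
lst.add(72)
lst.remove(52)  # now {5, 6, 7, 63, 72, 75, 79, 92}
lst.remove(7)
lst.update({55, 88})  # {5, 6, 55, 63, 72, 75, 79, 88, 92}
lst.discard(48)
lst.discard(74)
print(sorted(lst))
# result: [5, 6, 55, 63, 72, 75, 79, 88, 92]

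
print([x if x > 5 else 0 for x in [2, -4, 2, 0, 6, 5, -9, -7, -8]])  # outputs [0, 0, 0, 0, 6, 0, 0, 0, 0]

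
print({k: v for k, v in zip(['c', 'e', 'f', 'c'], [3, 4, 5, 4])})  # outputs {'c': 4, 'e': 4, 'f': 5}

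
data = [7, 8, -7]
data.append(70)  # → [7, 8, -7, 70]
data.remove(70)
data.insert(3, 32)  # [7, 8, -7, 32]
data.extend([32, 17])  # [7, 8, -7, 32, 32, 17]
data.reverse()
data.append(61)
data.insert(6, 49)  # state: [17, 32, 32, -7, 8, 7, 49, 61]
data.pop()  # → 61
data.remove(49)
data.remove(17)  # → [32, 32, -7, 8, 7]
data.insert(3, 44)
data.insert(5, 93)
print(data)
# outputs [32, 32, -7, 44, 8, 93, 7]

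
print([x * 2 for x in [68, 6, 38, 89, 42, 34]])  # [136, 12, 76, 178, 84, 68]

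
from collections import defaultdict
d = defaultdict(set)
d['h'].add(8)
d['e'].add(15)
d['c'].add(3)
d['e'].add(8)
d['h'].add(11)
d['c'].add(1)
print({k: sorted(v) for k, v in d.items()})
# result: {'h': [8, 11], 'e': [8, 15], 'c': [1, 3]}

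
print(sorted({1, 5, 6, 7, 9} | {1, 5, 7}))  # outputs [1, 5, 6, 7, 9]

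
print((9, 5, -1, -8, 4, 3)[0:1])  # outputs (9,)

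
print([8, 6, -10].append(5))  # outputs None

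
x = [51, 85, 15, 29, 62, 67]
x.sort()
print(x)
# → [15, 29, 51, 62, 67, 85]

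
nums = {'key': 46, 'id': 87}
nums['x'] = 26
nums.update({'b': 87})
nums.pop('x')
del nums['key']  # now {'id': 87, 'b': 87}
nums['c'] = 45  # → {'id': 87, 'b': 87, 'c': 45}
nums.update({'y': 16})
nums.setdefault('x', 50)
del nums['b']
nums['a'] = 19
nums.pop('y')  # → 16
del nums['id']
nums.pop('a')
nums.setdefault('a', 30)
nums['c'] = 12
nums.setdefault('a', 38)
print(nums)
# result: {'c': 12, 'x': 50, 'a': 30}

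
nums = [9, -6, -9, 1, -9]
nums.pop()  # -9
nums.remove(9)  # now [-6, -9, 1]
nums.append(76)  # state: [-6, -9, 1, 76]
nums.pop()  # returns 76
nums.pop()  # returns 1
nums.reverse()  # [-9, -6]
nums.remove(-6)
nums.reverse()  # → [-9]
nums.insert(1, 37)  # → [-9, 37]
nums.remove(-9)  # [37]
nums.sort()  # [37]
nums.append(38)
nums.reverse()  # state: [38, 37]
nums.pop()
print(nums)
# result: [38]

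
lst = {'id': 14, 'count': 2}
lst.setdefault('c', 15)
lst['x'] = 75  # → {'id': 14, 'count': 2, 'c': 15, 'x': 75}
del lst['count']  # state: {'id': 14, 'c': 15, 'x': 75}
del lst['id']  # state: {'c': 15, 'x': 75}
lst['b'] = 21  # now {'c': 15, 'x': 75, 'b': 21}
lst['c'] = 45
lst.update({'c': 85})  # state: {'c': 85, 'x': 75, 'b': 21}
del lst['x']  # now {'c': 85, 'b': 21}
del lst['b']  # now {'c': 85}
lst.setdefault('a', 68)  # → 68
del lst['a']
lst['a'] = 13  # {'c': 85, 'a': 13}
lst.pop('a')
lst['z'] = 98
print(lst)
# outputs {'c': 85, 'z': 98}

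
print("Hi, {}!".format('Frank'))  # Hi, Frank!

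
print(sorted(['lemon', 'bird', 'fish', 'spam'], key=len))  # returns ['bird', 'fish', 'spam', 'lemon']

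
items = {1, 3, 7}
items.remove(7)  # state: {1, 3}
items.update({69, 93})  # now {1, 3, 69, 93}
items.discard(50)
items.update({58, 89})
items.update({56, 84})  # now {1, 3, 56, 58, 69, 84, 89, 93}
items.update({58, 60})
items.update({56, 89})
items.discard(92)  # {1, 3, 56, 58, 60, 69, 84, 89, 93}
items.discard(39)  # {1, 3, 56, 58, 60, 69, 84, 89, 93}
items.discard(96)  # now {1, 3, 56, 58, 60, 69, 84, 89, 93}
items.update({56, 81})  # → {1, 3, 56, 58, 60, 69, 81, 84, 89, 93}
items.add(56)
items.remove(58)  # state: {1, 3, 56, 60, 69, 81, 84, 89, 93}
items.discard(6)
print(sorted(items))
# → [1, 3, 56, 60, 69, 81, 84, 89, 93]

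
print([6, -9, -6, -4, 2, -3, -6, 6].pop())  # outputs 6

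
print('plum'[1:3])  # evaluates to lu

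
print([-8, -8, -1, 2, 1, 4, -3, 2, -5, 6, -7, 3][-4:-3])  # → [-5]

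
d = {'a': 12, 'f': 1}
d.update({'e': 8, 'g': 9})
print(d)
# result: {'a': 12, 'f': 1, 'e': 8, 'g': 9}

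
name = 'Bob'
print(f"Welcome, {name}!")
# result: Welcome, Bob!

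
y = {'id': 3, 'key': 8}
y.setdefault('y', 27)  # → 27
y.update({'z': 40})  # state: {'id': 3, 'key': 8, 'y': 27, 'z': 40}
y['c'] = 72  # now {'id': 3, 'key': 8, 'y': 27, 'z': 40, 'c': 72}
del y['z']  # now {'id': 3, 'key': 8, 'y': 27, 'c': 72}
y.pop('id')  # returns 3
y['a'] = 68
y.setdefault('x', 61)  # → 61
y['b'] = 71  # {'key': 8, 'y': 27, 'c': 72, 'a': 68, 'x': 61, 'b': 71}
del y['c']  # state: {'key': 8, 'y': 27, 'a': 68, 'x': 61, 'b': 71}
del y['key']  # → {'y': 27, 'a': 68, 'x': 61, 'b': 71}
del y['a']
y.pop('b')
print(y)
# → {'y': 27, 'x': 61}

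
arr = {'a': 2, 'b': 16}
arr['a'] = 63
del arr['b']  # {'a': 63}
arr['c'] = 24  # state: {'a': 63, 'c': 24}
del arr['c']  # {'a': 63}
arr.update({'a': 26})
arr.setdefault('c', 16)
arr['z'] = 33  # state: {'a': 26, 'c': 16, 'z': 33}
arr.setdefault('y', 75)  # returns 75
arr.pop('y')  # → 75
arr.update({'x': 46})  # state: {'a': 26, 'c': 16, 'z': 33, 'x': 46}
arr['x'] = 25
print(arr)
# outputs {'a': 26, 'c': 16, 'z': 33, 'x': 25}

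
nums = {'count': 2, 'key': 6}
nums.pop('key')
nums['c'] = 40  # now {'count': 2, 'c': 40}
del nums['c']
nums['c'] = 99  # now {'count': 2, 'c': 99}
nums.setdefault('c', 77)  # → 99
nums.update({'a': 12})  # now {'count': 2, 'c': 99, 'a': 12}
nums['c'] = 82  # {'count': 2, 'c': 82, 'a': 12}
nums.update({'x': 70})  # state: {'count': 2, 'c': 82, 'a': 12, 'x': 70}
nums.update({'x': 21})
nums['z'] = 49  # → {'count': 2, 'c': 82, 'a': 12, 'x': 21, 'z': 49}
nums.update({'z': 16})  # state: {'count': 2, 'c': 82, 'a': 12, 'x': 21, 'z': 16}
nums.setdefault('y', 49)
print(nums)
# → {'count': 2, 'c': 82, 'a': 12, 'x': 21, 'z': 16, 'y': 49}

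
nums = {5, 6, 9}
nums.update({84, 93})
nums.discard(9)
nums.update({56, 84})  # {5, 6, 56, 84, 93}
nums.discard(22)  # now {5, 6, 56, 84, 93}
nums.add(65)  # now {5, 6, 56, 65, 84, 93}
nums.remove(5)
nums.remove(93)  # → {6, 56, 65, 84}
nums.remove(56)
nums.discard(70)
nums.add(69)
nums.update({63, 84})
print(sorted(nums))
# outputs [6, 63, 65, 69, 84]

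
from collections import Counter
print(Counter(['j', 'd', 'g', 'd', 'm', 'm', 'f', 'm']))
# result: Counter({'m': 3, 'd': 2, 'j': 1, 'g': 1, 'f': 1})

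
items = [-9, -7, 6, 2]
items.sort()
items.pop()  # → 6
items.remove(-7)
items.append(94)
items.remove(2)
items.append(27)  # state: [-9, 94, 27]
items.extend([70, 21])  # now [-9, 94, 27, 70, 21]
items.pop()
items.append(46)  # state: [-9, 94, 27, 70, 46]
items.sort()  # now [-9, 27, 46, 70, 94]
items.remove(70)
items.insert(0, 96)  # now [96, -9, 27, 46, 94]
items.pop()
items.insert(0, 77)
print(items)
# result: [77, 96, -9, 27, 46]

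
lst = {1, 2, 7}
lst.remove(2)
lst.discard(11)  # {1, 7}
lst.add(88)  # {1, 7, 88}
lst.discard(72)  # {1, 7, 88}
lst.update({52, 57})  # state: {1, 7, 52, 57, 88}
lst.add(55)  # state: {1, 7, 52, 55, 57, 88}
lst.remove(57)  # {1, 7, 52, 55, 88}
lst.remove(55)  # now {1, 7, 52, 88}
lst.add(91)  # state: {1, 7, 52, 88, 91}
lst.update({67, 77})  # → {1, 7, 52, 67, 77, 88, 91}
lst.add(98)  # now {1, 7, 52, 67, 77, 88, 91, 98}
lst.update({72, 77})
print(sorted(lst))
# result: [1, 7, 52, 67, 72, 77, 88, 91, 98]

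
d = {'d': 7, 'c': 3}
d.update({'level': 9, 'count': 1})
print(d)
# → {'d': 7, 'c': 3, 'level': 9, 'count': 1}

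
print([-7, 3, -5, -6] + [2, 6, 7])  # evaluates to [-7, 3, -5, -6, 2, 6, 7]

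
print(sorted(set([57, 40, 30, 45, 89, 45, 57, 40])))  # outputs [30, 40, 45, 57, 89]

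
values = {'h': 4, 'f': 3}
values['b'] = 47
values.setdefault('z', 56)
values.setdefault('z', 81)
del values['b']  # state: {'h': 4, 'f': 3, 'z': 56}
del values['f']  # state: {'h': 4, 'z': 56}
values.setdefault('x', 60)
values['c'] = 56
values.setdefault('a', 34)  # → 34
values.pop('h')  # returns 4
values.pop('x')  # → 60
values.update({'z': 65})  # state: {'z': 65, 'c': 56, 'a': 34}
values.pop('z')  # 65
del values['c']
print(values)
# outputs {'a': 34}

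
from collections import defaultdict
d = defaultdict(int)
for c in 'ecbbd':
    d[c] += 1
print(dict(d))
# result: {'e': 1, 'c': 1, 'b': 2, 'd': 1}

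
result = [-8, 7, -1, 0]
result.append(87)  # [-8, 7, -1, 0, 87]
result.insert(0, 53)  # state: [53, -8, 7, -1, 0, 87]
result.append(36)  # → [53, -8, 7, -1, 0, 87, 36]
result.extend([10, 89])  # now [53, -8, 7, -1, 0, 87, 36, 10, 89]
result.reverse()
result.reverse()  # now [53, -8, 7, -1, 0, 87, 36, 10, 89]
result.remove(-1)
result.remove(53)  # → [-8, 7, 0, 87, 36, 10, 89]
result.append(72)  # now [-8, 7, 0, 87, 36, 10, 89, 72]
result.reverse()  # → [72, 89, 10, 36, 87, 0, 7, -8]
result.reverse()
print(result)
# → [-8, 7, 0, 87, 36, 10, 89, 72]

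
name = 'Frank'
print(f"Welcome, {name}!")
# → Welcome, Frank!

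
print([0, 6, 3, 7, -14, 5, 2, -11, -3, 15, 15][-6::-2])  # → [5, 7, 6]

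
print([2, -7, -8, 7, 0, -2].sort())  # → None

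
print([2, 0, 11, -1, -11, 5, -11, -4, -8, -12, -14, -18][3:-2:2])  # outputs [-1, 5, -4, -12]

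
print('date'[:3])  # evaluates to dat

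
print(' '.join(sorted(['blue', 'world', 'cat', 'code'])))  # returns blue cat code world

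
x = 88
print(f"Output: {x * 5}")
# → Output: 440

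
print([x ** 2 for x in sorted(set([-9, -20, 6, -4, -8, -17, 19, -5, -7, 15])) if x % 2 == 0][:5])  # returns [400, 64, 16, 36]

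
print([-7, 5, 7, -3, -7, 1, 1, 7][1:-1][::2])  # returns [5, -3, 1]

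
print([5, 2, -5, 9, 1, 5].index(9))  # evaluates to 3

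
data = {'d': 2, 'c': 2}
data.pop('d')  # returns 2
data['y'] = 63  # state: {'c': 2, 'y': 63}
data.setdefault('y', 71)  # 63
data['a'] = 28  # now {'c': 2, 'y': 63, 'a': 28}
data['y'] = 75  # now {'c': 2, 'y': 75, 'a': 28}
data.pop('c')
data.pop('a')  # 28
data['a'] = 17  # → {'y': 75, 'a': 17}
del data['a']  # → {'y': 75}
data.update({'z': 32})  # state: {'y': 75, 'z': 32}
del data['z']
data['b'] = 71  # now {'y': 75, 'b': 71}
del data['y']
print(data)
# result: {'b': 71}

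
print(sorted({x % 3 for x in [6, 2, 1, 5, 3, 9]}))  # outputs [0, 1, 2]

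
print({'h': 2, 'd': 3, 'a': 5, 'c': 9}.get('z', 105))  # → 105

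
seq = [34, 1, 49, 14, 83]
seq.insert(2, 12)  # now [34, 1, 12, 49, 14, 83]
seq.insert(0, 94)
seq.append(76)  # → [94, 34, 1, 12, 49, 14, 83, 76]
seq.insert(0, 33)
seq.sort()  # [1, 12, 14, 33, 34, 49, 76, 83, 94]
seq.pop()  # 94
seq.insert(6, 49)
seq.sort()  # [1, 12, 14, 33, 34, 49, 49, 76, 83]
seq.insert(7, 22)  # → [1, 12, 14, 33, 34, 49, 49, 22, 76, 83]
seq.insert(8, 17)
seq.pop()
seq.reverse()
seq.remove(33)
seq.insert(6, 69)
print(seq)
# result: [76, 17, 22, 49, 49, 34, 69, 14, 12, 1]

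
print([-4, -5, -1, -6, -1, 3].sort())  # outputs None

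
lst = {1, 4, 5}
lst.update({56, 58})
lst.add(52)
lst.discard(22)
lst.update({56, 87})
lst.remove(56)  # {1, 4, 5, 52, 58, 87}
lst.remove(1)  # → {4, 5, 52, 58, 87}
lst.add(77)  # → {4, 5, 52, 58, 77, 87}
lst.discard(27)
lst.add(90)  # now {4, 5, 52, 58, 77, 87, 90}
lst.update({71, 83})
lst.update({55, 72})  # {4, 5, 52, 55, 58, 71, 72, 77, 83, 87, 90}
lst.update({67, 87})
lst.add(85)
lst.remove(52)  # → {4, 5, 55, 58, 67, 71, 72, 77, 83, 85, 87, 90}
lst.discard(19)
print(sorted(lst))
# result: [4, 5, 55, 58, 67, 71, 72, 77, 83, 85, 87, 90]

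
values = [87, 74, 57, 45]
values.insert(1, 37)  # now [87, 37, 74, 57, 45]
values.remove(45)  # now [87, 37, 74, 57]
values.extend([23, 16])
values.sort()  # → [16, 23, 37, 57, 74, 87]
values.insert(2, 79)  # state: [16, 23, 79, 37, 57, 74, 87]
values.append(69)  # [16, 23, 79, 37, 57, 74, 87, 69]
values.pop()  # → 69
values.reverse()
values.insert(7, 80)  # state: [87, 74, 57, 37, 79, 23, 16, 80]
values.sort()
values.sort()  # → [16, 23, 37, 57, 74, 79, 80, 87]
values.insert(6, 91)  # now [16, 23, 37, 57, 74, 79, 91, 80, 87]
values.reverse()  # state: [87, 80, 91, 79, 74, 57, 37, 23, 16]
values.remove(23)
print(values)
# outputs [87, 80, 91, 79, 74, 57, 37, 16]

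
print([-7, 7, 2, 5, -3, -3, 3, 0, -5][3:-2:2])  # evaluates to [5, -3]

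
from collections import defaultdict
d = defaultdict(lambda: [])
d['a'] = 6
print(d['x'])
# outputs []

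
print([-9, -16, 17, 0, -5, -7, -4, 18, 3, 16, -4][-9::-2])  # [17, -9]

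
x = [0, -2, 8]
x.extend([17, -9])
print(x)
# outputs [0, -2, 8, 17, -9]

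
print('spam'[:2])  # sp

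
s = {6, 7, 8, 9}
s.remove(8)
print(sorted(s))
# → [6, 7, 9]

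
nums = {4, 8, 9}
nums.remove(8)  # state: {4, 9}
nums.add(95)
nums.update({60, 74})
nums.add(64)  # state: {4, 9, 60, 64, 74, 95}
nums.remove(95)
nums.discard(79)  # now {4, 9, 60, 64, 74}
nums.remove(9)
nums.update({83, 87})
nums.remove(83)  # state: {4, 60, 64, 74, 87}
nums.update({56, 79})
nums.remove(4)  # {56, 60, 64, 74, 79, 87}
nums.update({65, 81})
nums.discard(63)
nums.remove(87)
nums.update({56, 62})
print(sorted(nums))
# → [56, 60, 62, 64, 65, 74, 79, 81]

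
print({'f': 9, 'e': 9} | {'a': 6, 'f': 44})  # {'f': 44, 'e': 9, 'a': 6}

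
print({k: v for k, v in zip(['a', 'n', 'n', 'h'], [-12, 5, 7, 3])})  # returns {'a': -12, 'n': 7, 'h': 3}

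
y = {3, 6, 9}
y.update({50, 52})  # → {3, 6, 9, 50, 52}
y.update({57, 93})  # {3, 6, 9, 50, 52, 57, 93}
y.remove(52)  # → {3, 6, 9, 50, 57, 93}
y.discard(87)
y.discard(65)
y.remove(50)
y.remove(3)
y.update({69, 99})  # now {6, 9, 57, 69, 93, 99}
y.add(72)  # {6, 9, 57, 69, 72, 93, 99}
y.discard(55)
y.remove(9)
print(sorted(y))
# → [6, 57, 69, 72, 93, 99]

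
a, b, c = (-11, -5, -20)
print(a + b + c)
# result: -36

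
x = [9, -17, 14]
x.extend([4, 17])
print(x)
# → [9, -17, 14, 4, 17]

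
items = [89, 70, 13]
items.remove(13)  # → [89, 70]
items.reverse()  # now [70, 89]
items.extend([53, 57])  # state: [70, 89, 53, 57]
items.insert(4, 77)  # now [70, 89, 53, 57, 77]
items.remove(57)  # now [70, 89, 53, 77]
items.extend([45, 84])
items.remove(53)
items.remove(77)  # [70, 89, 45, 84]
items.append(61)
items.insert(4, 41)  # [70, 89, 45, 84, 41, 61]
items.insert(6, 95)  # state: [70, 89, 45, 84, 41, 61, 95]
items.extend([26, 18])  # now [70, 89, 45, 84, 41, 61, 95, 26, 18]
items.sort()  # [18, 26, 41, 45, 61, 70, 84, 89, 95]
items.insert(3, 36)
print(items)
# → [18, 26, 41, 36, 45, 61, 70, 84, 89, 95]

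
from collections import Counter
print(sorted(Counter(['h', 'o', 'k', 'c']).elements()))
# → ['c', 'h', 'k', 'o']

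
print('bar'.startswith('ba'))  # True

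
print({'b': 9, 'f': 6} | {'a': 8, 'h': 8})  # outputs {'b': 9, 'f': 6, 'a': 8, 'h': 8}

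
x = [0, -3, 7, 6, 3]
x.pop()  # 3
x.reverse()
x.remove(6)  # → [7, -3, 0]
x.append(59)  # [7, -3, 0, 59]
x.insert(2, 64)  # [7, -3, 64, 0, 59]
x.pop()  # 59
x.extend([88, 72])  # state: [7, -3, 64, 0, 88, 72]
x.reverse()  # [72, 88, 0, 64, -3, 7]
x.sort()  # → [-3, 0, 7, 64, 72, 88]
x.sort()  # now [-3, 0, 7, 64, 72, 88]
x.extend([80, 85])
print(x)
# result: [-3, 0, 7, 64, 72, 88, 80, 85]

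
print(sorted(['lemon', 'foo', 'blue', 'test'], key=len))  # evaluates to ['foo', 'blue', 'test', 'lemon']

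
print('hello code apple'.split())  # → ['hello', 'code', 'apple']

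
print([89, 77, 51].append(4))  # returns None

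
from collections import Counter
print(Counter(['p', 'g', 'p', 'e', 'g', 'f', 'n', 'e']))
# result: Counter({'p': 2, 'g': 2, 'e': 2, 'f': 1, 'n': 1})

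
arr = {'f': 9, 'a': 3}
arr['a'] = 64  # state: {'f': 9, 'a': 64}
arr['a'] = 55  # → {'f': 9, 'a': 55}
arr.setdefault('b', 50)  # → 50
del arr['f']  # {'a': 55, 'b': 50}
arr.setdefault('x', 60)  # 60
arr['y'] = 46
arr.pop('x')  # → 60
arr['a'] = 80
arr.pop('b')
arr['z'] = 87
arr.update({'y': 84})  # {'a': 80, 'y': 84, 'z': 87}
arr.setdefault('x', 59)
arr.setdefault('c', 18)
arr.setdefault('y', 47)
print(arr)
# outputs {'a': 80, 'y': 84, 'z': 87, 'x': 59, 'c': 18}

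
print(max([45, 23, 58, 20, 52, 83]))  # 83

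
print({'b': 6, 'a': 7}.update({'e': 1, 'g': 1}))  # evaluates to None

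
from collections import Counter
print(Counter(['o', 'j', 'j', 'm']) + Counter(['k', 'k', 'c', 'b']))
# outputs Counter({'j': 2, 'k': 2, 'o': 1, 'm': 1, 'c': 1, 'b': 1})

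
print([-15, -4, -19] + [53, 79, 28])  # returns [-15, -4, -19, 53, 79, 28]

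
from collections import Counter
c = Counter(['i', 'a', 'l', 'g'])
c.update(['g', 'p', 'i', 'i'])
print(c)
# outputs Counter({'i': 3, 'g': 2, 'a': 1, 'l': 1, 'p': 1})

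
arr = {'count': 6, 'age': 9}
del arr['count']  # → {'age': 9}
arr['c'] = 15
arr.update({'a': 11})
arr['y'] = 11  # {'age': 9, 'c': 15, 'a': 11, 'y': 11}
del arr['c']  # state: {'age': 9, 'a': 11, 'y': 11}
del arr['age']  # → {'a': 11, 'y': 11}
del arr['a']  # {'y': 11}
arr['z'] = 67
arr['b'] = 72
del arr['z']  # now {'y': 11, 'b': 72}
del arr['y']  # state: {'b': 72}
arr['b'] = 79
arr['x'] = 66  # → {'b': 79, 'x': 66}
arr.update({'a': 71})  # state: {'b': 79, 'x': 66, 'a': 71}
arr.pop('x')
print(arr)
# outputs {'b': 79, 'a': 71}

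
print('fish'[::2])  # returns fs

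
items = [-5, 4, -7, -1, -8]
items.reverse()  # [-8, -1, -7, 4, -5]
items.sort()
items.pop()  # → 4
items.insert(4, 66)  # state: [-8, -7, -5, -1, 66]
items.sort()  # [-8, -7, -5, -1, 66]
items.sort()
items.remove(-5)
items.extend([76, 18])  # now [-8, -7, -1, 66, 76, 18]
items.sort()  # [-8, -7, -1, 18, 66, 76]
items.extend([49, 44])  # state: [-8, -7, -1, 18, 66, 76, 49, 44]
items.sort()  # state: [-8, -7, -1, 18, 44, 49, 66, 76]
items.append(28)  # [-8, -7, -1, 18, 44, 49, 66, 76, 28]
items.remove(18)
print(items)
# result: [-8, -7, -1, 44, 49, 66, 76, 28]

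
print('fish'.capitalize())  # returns Fish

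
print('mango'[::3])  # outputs mg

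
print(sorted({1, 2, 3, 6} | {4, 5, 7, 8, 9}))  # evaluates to [1, 2, 3, 4, 5, 6, 7, 8, 9]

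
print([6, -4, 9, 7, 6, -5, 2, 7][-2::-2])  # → [2, 6, 9, 6]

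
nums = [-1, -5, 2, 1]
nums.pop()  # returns 1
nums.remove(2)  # [-1, -5]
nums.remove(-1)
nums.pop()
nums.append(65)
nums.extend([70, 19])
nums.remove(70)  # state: [65, 19]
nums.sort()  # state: [19, 65]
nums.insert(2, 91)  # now [19, 65, 91]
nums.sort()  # [19, 65, 91]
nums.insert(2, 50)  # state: [19, 65, 50, 91]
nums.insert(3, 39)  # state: [19, 65, 50, 39, 91]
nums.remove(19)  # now [65, 50, 39, 91]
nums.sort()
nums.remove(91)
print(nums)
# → [39, 50, 65]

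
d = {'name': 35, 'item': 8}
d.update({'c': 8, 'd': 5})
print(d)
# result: {'name': 35, 'item': 8, 'c': 8, 'd': 5}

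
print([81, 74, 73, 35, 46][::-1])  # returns [46, 35, 73, 74, 81]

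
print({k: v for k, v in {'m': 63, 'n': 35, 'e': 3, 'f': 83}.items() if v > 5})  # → {'m': 63, 'n': 35, 'f': 83}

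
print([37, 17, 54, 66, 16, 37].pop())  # 37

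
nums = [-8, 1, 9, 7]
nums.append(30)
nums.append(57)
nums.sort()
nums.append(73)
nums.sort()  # [-8, 1, 7, 9, 30, 57, 73]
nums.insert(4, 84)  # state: [-8, 1, 7, 9, 84, 30, 57, 73]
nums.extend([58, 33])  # [-8, 1, 7, 9, 84, 30, 57, 73, 58, 33]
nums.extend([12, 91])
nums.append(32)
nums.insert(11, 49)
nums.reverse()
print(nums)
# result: [32, 91, 49, 12, 33, 58, 73, 57, 30, 84, 9, 7, 1, -8]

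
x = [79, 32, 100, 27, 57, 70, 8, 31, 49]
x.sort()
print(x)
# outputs [8, 27, 31, 32, 49, 57, 70, 79, 100]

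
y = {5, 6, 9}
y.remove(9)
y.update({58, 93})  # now {5, 6, 58, 93}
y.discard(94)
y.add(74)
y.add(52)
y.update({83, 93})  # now {5, 6, 52, 58, 74, 83, 93}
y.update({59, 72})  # {5, 6, 52, 58, 59, 72, 74, 83, 93}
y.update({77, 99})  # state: {5, 6, 52, 58, 59, 72, 74, 77, 83, 93, 99}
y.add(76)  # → {5, 6, 52, 58, 59, 72, 74, 76, 77, 83, 93, 99}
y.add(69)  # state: {5, 6, 52, 58, 59, 69, 72, 74, 76, 77, 83, 93, 99}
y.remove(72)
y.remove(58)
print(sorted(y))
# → [5, 6, 52, 59, 69, 74, 76, 77, 83, 93, 99]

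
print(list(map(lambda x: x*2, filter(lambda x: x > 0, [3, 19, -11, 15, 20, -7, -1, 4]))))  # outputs [6, 38, 30, 40, 8]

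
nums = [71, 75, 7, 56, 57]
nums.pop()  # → 57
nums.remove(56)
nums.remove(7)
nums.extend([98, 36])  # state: [71, 75, 98, 36]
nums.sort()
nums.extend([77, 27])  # [36, 71, 75, 98, 77, 27]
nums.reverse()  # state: [27, 77, 98, 75, 71, 36]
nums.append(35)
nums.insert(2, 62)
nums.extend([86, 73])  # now [27, 77, 62, 98, 75, 71, 36, 35, 86, 73]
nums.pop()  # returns 73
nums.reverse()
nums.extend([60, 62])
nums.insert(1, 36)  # [86, 36, 35, 36, 71, 75, 98, 62, 77, 27, 60, 62]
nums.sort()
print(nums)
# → [27, 35, 36, 36, 60, 62, 62, 71, 75, 77, 86, 98]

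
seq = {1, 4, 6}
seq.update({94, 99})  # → {1, 4, 6, 94, 99}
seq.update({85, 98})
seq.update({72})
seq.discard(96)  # {1, 4, 6, 72, 85, 94, 98, 99}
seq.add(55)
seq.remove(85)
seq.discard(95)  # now {1, 4, 6, 55, 72, 94, 98, 99}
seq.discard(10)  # {1, 4, 6, 55, 72, 94, 98, 99}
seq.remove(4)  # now {1, 6, 55, 72, 94, 98, 99}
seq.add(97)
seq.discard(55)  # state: {1, 6, 72, 94, 97, 98, 99}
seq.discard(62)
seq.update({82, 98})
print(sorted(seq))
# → [1, 6, 72, 82, 94, 97, 98, 99]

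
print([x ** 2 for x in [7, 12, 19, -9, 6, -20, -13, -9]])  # [49, 144, 361, 81, 36, 400, 169, 81]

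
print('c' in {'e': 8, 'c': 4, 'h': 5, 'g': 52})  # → True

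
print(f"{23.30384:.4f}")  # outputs 23.3038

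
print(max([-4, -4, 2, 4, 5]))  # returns 5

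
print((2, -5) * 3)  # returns (2, -5, 2, -5, 2, -5)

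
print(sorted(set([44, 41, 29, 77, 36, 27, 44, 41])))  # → [27, 29, 36, 41, 44, 77]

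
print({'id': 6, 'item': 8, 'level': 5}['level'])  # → 5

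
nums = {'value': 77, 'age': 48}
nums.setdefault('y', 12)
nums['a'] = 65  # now {'value': 77, 'age': 48, 'y': 12, 'a': 65}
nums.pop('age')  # 48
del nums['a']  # {'value': 77, 'y': 12}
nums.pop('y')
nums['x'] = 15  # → {'value': 77, 'x': 15}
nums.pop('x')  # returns 15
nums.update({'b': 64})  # {'value': 77, 'b': 64}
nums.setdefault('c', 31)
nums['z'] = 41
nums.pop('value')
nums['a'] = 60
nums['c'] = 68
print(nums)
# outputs {'b': 64, 'c': 68, 'z': 41, 'a': 60}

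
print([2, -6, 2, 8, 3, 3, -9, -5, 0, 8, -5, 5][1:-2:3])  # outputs [-6, 3, -5]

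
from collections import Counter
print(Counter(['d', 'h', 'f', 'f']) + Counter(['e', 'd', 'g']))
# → Counter({'d': 2, 'f': 2, 'h': 1, 'e': 1, 'g': 1})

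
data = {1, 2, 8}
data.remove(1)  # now {2, 8}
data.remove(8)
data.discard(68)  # {2}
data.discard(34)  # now {2}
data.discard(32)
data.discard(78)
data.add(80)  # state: {2, 80}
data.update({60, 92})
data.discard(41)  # {2, 60, 80, 92}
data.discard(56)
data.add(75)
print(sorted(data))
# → [2, 60, 75, 80, 92]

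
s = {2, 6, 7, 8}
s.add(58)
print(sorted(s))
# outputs [2, 6, 7, 8, 58]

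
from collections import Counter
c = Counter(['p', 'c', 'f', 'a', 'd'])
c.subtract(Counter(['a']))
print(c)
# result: Counter({'p': 1, 'c': 1, 'f': 1, 'd': 1, 'a': 0})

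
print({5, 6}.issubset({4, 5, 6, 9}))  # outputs True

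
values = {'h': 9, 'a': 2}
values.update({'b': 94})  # {'h': 9, 'a': 2, 'b': 94}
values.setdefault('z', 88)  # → 88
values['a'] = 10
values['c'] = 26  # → {'h': 9, 'a': 10, 'b': 94, 'z': 88, 'c': 26}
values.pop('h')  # 9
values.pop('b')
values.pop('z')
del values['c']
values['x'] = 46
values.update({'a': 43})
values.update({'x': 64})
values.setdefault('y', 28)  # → 28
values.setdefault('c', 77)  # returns 77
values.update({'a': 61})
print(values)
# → {'a': 61, 'x': 64, 'y': 28, 'c': 77}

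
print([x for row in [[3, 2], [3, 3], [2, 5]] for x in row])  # [3, 2, 3, 3, 2, 5]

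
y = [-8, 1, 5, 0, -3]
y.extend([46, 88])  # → [-8, 1, 5, 0, -3, 46, 88]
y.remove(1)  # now [-8, 5, 0, -3, 46, 88]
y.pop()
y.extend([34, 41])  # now [-8, 5, 0, -3, 46, 34, 41]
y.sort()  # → [-8, -3, 0, 5, 34, 41, 46]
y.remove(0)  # [-8, -3, 5, 34, 41, 46]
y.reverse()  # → [46, 41, 34, 5, -3, -8]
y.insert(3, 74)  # [46, 41, 34, 74, 5, -3, -8]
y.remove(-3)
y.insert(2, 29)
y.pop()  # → -8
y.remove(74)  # [46, 41, 29, 34, 5]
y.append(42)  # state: [46, 41, 29, 34, 5, 42]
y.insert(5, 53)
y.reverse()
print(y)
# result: [42, 53, 5, 34, 29, 41, 46]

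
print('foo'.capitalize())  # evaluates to Foo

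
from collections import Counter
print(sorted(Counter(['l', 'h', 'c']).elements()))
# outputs ['c', 'h', 'l']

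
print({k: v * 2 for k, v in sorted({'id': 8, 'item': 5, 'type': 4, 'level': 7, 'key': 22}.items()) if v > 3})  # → {'id': 16, 'item': 10, 'key': 44, 'level': 14, 'type': 8}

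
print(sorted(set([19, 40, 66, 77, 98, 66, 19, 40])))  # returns [19, 40, 66, 77, 98]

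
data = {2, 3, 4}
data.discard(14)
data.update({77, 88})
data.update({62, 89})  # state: {2, 3, 4, 62, 77, 88, 89}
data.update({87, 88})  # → {2, 3, 4, 62, 77, 87, 88, 89}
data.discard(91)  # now {2, 3, 4, 62, 77, 87, 88, 89}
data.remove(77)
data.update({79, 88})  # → {2, 3, 4, 62, 79, 87, 88, 89}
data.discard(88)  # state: {2, 3, 4, 62, 79, 87, 89}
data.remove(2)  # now {3, 4, 62, 79, 87, 89}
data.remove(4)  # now {3, 62, 79, 87, 89}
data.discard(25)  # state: {3, 62, 79, 87, 89}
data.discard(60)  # {3, 62, 79, 87, 89}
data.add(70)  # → {3, 62, 70, 79, 87, 89}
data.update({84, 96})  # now {3, 62, 70, 79, 84, 87, 89, 96}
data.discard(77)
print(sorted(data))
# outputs [3, 62, 70, 79, 84, 87, 89, 96]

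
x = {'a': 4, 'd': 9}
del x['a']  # {'d': 9}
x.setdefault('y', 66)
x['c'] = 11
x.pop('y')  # 66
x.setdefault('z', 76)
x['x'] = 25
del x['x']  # {'d': 9, 'c': 11, 'z': 76}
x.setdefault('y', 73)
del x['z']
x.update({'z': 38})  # {'d': 9, 'c': 11, 'y': 73, 'z': 38}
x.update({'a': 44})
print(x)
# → {'d': 9, 'c': 11, 'y': 73, 'z': 38, 'a': 44}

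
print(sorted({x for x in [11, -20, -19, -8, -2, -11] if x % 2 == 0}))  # [-20, -8, -2]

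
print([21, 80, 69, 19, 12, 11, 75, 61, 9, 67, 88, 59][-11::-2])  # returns [80]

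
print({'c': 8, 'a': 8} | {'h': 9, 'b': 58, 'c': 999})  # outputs {'c': 999, 'a': 8, 'h': 9, 'b': 58}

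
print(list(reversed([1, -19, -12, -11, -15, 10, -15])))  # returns [-15, 10, -15, -11, -12, -19, 1]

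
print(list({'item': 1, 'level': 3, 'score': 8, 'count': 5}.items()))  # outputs [('item', 1), ('level', 3), ('score', 8), ('count', 5)]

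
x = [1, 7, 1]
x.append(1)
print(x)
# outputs [1, 7, 1, 1]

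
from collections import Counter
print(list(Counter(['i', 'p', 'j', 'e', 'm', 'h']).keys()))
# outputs ['i', 'p', 'j', 'e', 'm', 'h']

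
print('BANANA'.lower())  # banana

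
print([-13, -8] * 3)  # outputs [-13, -8, -13, -8, -13, -8]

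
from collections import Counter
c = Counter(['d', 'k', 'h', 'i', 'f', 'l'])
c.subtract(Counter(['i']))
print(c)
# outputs Counter({'d': 1, 'k': 1, 'h': 1, 'f': 1, 'l': 1, 'i': 0})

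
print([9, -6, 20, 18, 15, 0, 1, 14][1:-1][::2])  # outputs [-6, 18, 0]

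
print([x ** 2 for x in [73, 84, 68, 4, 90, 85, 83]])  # [5329, 7056, 4624, 16, 8100, 7225, 6889]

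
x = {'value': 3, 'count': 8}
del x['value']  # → {'count': 8}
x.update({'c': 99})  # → {'count': 8, 'c': 99}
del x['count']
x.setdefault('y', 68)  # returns 68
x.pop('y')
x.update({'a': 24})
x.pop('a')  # 24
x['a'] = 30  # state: {'c': 99, 'a': 30}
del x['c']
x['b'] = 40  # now {'a': 30, 'b': 40}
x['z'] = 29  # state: {'a': 30, 'b': 40, 'z': 29}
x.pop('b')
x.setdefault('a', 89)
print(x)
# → {'a': 30, 'z': 29}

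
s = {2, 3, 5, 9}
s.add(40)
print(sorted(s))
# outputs [2, 3, 5, 9, 40]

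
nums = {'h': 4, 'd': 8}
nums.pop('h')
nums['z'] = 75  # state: {'d': 8, 'z': 75}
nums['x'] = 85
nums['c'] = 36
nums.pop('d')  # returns 8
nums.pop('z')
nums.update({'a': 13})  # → {'x': 85, 'c': 36, 'a': 13}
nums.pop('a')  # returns 13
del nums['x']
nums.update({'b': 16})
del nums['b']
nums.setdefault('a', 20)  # 20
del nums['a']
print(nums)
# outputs {'c': 36}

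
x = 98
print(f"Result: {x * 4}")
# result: Result: 392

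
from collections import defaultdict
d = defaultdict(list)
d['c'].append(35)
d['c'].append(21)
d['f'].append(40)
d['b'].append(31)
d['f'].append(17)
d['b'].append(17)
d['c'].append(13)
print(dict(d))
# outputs {'c': [35, 21, 13], 'f': [40, 17], 'b': [31, 17]}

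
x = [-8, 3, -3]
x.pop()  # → -3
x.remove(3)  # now [-8]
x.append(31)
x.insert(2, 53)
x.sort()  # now [-8, 31, 53]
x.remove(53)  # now [-8, 31]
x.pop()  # 31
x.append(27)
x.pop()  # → 27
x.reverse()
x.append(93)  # [-8, 93]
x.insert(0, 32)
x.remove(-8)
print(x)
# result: [32, 93]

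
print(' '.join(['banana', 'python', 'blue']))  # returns banana python blue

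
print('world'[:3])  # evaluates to wor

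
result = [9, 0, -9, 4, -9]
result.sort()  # [-9, -9, 0, 4, 9]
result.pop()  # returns 9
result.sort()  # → [-9, -9, 0, 4]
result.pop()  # 4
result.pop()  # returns 0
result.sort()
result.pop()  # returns -9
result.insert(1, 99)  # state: [-9, 99]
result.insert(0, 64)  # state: [64, -9, 99]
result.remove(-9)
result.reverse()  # [99, 64]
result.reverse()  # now [64, 99]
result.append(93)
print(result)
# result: [64, 99, 93]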